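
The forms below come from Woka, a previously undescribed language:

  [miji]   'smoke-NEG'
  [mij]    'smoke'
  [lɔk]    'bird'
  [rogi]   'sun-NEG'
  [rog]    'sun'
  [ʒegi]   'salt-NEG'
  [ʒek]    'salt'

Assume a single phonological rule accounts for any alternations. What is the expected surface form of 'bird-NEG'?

The stem for 'salt' ends in [g] in [ʒegi] but [k] in [ʒek].
Compare 'sun', with invariant [g] in [rogi] and [rog]: an analysis with underlying /g/ and a rule producing [k] in isolation would wrongly predict alternation here too.
Therefore /k/ is basic and [g] is derived by intervocalic voicing (voiceless stops become voiced between vowels).
From [lɔk] the stem 'bird' is /lɔk/; between vowels this yields [lɔgi].

[lɔgi]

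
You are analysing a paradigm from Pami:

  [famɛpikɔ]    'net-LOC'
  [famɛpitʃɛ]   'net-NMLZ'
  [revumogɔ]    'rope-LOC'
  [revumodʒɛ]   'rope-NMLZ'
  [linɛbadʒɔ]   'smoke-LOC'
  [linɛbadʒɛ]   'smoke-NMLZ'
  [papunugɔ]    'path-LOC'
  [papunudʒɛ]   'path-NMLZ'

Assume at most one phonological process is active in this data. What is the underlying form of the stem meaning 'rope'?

/revumog/

In [revumogɔ] and [revumodʒɛ] the final segment of 'rope' alternates: [g] ~ [dʒ].
But 'smoke' keeps [dʒ] in both environments ([linɛbadʒɔ], [linɛbadʒɛ]), so there is no rule changing /dʒ/ to [g] before the LOC suffix.
The alternation reflects palatalization before a front vowel: /k/ and /g/ become palato-alveolar [tʃ] and [dʒ] before a front vowel. /g/ is underlying.
Hence 'rope' is /revumog/ underlyingly.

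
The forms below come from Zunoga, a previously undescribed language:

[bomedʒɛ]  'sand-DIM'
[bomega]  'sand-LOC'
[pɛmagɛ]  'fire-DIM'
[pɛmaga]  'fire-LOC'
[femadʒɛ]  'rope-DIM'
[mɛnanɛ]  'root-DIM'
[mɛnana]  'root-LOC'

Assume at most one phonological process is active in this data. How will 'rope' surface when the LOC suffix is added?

The stem for 'sand' ends in [dʒ] in [bomedʒɛ] but [g] in [bomega].
The stem 'fire' ([pɛmagɛ], [pɛmaga]) shows [g] unchanged in both environments, so [g] cannot be basic with [dʒ] derived before the DIM suffix.
So /dʒ/ is underlying, and a rule of depalatalization — palato-alveolar /dʒ/ becomes [g] when no front vowel follows — gives [g].
The one attested form of 'rope', [femadʒɛ], shows underlying /femadʒ/. Applying the same rule when no front vowel follows gives [femaga].

[femaga]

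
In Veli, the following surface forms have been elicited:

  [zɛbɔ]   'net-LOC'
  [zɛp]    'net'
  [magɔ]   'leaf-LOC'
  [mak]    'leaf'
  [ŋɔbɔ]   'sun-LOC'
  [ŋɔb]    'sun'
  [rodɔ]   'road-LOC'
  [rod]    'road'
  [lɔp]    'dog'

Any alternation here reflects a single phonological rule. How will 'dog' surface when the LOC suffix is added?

[lɔbɔ]

The root 'net' surfaces as [zɛbɔ] and [zɛp], with a stem-final [b] ~ [p] alternation.
If /b/ were underlying and a rule turned it into [p] in isolation, 'sun' would also alternate; but it has [b] in both [ŋɔbɔ] and [ŋɔb].
Therefore /p/ is basic and [b] is derived by intervocalic voicing (voiceless stops become voiced between vowels).
From [lɔp] the stem 'dog' is /lɔp/; between vowels this yields [lɔbɔ].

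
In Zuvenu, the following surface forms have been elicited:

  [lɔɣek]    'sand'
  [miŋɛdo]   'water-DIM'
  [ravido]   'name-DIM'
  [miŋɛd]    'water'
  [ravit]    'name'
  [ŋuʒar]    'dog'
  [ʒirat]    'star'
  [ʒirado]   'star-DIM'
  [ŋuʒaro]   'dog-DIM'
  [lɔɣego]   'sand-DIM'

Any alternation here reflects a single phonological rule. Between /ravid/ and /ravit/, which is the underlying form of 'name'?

'name' shows [d] ~ [t] at the end of the stem ([ravido] vs [ravit]).
The stem 'water' ([miŋɛdo], [miŋɛd]) shows [d] unchanged in both environments, so [d] cannot be basic with [t] derived in isolation.
Therefore /t/ is basic and [d] is derived by intervocalic voicing (voiceless stops become voiced between vowels).

/ravit/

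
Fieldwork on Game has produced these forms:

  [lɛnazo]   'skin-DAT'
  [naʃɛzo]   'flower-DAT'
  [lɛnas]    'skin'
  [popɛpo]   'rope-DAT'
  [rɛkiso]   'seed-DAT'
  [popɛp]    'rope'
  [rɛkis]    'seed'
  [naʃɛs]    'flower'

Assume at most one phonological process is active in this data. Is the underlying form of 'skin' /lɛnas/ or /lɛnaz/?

The root 'skin' surfaces as [lɛnazo] and [lɛnas], with a stem-final [z] ~ [s] alternation.
Compare 'seed', with invariant [s] in [rɛkiso] and [rɛkis]: an analysis with underlying /s/ and a rule producing [z] before the DAT suffix would wrongly predict alternation here too.
The alternation reflects word-final obstruent devoicing: voiced obstruents become voiceless word-finally. /z/ is underlying.

/lɛnaz/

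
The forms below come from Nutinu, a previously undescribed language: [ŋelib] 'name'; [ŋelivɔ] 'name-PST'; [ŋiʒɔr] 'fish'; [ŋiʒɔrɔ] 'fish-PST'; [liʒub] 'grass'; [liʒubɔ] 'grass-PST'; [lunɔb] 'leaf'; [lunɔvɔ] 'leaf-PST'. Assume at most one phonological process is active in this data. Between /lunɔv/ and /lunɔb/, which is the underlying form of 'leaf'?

In [lunɔb] and [lunɔvɔ] the final segment of 'leaf' alternates: [b] ~ [v].
But 'grass' keeps [b] in both environments ([liʒub], [liʒubɔ]), so there is no rule changing /b/ to [v] before the PST suffix.
Therefore /v/ is basic and [b] is derived by word-final hardening (voiced fricatives become stops word-finally).

/lunɔv/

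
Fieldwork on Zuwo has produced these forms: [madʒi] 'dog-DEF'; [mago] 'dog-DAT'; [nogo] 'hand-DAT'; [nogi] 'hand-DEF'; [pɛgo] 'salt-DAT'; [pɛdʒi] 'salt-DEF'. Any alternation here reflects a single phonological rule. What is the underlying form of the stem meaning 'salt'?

/pɛdʒ/

In [pɛgo] and [pɛdʒi] the final segment of 'salt' alternates: [g] ~ [dʒ].
The stem 'hand' ([nogo], [nogi]) shows [g] unchanged in both environments, so [g] cannot be basic with [dʒ] derived before the DEF suffix.
The alternation reflects depalatalization: palato-alveolar /dʒ/ becomes [g] when no front vowel follows. /dʒ/ is underlying.
Hence 'salt' is /pɛdʒ/ underlyingly.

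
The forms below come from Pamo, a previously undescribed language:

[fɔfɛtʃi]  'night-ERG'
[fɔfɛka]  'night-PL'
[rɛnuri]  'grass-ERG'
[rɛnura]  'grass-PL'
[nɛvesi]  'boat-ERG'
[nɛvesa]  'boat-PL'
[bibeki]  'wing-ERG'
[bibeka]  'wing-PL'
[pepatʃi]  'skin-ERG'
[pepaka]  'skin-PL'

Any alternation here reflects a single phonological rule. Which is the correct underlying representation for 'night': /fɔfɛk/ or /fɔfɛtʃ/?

/fɔfɛtʃ/

The root 'night' surfaces as [fɔfɛtʃi] and [fɔfɛka], with a stem-final [tʃ] ~ [k] alternation.
Compare 'wing', with invariant [k] in [bibeki] and [bibeka]: an analysis with underlying /k/ and a rule producing [tʃ] before the ERG suffix would wrongly predict alternation here too.
So /tʃ/ is underlying, and a rule of depalatalization — palato-alveolar /tʃ/ becomes [k] when no front vowel follows — gives [k].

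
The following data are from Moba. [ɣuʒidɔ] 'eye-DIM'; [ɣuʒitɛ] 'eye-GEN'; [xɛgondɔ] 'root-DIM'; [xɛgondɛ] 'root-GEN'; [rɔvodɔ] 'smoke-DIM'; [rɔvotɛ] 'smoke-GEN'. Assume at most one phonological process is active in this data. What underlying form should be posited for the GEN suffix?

The GEN suffix surfaces as [-dɛ] and [-tɛ], depending on the final segment of the stem.
By contrast the DIM suffix keeps its initial [d] throughout — that segment must be underlying.
The GEN suffix is therefore /-tɛ/ underlyingly, with post-nasal voicing: voiceless stops become voiced after a nasal.

/-tɛ/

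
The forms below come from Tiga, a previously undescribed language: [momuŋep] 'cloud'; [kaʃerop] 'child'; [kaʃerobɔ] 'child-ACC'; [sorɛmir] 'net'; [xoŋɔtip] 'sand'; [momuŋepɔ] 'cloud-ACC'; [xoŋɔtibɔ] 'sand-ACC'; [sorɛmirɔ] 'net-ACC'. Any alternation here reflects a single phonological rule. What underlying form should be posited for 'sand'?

/xoŋɔtib/

The stem for 'sand' ends in [p] in [xoŋɔtip] but [b] in [xoŋɔtibɔ].
The stem 'cloud' ([momuŋep], [momuŋepɔ]) shows [p] unchanged in both environments, so [p] cannot be basic with [b] derived before the ACC suffix.
Therefore /b/ is basic and [p] is derived by word-final obstruent devoicing (voiced obstruents become voiceless word-finally).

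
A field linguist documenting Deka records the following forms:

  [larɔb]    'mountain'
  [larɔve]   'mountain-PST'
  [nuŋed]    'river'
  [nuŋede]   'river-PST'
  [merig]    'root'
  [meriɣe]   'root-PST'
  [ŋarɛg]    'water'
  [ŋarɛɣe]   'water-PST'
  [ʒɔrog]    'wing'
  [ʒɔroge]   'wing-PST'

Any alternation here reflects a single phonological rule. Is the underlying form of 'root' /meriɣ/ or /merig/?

/meriɣ/

The stem for 'root' ends in [g] in [merig] but [ɣ] in [meriɣe].
If /g/ were underlying and a rule turned it into [ɣ] before the PST suffix, 'wing' would also alternate; but it has [g] in both [ʒɔrog] and [ʒɔroge].
Therefore /ɣ/ is basic and [g] is derived by word-final hardening (voiced fricatives become stops word-finally).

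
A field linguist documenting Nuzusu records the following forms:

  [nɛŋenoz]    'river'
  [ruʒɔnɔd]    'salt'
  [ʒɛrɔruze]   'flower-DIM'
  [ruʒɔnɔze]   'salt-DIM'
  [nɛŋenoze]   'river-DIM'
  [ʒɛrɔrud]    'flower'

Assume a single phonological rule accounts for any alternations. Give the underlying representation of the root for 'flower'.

/ʒɛrɔrud/

The stem for 'flower' ends in [z] in [ʒɛrɔruze] but [d] in [ʒɛrɔrud].
Compare 'river', with invariant [z] in [nɛŋenoze] and [nɛŋenoz]: an analysis with underlying /z/ and a rule producing [d] in isolation would wrongly predict alternation here too.
So /d/ is underlying, and a rule of intervocalic spirantization — voiced stops become fricatives between vowels — gives [z].
The underlying form of 'flower' is therefore /ʒɛrɔrud/.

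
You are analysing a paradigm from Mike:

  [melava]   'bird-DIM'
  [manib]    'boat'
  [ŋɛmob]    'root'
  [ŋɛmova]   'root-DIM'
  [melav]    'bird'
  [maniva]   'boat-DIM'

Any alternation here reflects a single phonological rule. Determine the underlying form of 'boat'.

/manib/

The root 'boat' surfaces as [maniva] and [manib], with a stem-final [v] ~ [b] alternation.
But 'bird' keeps [v] in both environments ([melava], [melav]), so there is no rule changing /v/ to [b] in isolation.
The underlying segment must be /b/; voiced stops become fricatives between vowels, yielding [v] there.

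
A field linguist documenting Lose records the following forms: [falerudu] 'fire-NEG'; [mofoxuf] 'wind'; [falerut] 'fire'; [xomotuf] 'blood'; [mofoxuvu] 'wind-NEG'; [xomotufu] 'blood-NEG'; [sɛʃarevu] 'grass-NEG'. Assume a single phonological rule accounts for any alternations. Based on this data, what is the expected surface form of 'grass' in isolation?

'wind' shows [f] ~ [v] at the end of the stem ([mofoxuf] vs [mofoxuvu]).
The stem 'blood' ([xomotuf], [xomotufu]) shows [f] unchanged in both environments, so [f] cannot be basic with [v] derived before the NEG suffix.
The underlying segment must be /v/; voiced obstruents become voiceless word-finally, yielding [f] there.
From [sɛʃarevu] the stem 'grass' is /sɛʃarev/; word-finally this yields [sɛʃaref].

[sɛʃaref]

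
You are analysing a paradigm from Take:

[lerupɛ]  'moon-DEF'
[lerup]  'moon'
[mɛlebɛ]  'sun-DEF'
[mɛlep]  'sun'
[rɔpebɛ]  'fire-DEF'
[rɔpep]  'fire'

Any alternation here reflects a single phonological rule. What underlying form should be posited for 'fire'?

The stem for 'fire' ends in [b] in [rɔpebɛ] but [p] in [rɔpep].
If /p/ were underlying and a rule turned it into [b] before the DEF suffix, 'moon' would also alternate; but it has [p] in both [lerupɛ] and [lerup].
The underlying segment must be /b/; voiced obstruents become voiceless word-finally, yielding [p] there.

/rɔpeb/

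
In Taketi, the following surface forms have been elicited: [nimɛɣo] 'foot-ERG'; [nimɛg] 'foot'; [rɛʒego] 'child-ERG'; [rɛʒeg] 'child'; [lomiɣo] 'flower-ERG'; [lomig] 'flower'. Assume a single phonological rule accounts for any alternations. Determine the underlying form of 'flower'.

/lomiɣ/

The root 'flower' surfaces as [lomiɣo] and [lomig], with a stem-final [ɣ] ~ [g] alternation.
If /g/ were underlying and a rule turned it into [ɣ] before the ERG suffix, 'child' would also alternate; but it has [g] in both [rɛʒego] and [rɛʒeg].
Therefore /ɣ/ is basic and [g] is derived by word-final hardening (voiced fricatives become stops word-finally).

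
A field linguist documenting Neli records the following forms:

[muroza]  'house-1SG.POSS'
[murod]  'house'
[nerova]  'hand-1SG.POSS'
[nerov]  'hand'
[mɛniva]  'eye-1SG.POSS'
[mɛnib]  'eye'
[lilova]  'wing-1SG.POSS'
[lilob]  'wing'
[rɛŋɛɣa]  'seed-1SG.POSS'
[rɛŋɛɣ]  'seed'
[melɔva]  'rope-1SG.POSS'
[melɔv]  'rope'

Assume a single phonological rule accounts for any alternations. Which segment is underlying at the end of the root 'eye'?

The root 'eye' surfaces as [mɛniva] and [mɛnib], with a stem-final [v] ~ [b] alternation.
If /v/ were underlying and a rule turned it into [b] in isolation, 'hand' would also alternate; but it has [v] in both [nerova] and [nerov].
The alternation reflects intervocalic spirantization: voiced stops become fricatives between vowels. /b/ is underlying.

/b/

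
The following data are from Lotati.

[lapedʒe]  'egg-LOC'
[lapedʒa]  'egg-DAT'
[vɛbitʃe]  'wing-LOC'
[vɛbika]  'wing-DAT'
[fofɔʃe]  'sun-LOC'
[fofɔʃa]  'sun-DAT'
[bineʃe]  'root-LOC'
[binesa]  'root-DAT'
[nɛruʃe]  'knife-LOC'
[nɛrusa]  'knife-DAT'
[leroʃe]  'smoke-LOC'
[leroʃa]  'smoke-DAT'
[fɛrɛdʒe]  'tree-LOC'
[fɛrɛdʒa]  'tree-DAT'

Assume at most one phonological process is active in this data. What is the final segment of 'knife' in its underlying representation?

The root 'knife' surfaces as [nɛruʃe] and [nɛrusa], with a stem-final [ʃ] ~ [s] alternation.
If /ʃ/ were underlying and a rule turned it into [s] before the DAT suffix, 'sun' would also alternate; but it has [ʃ] in both [fofɔʃe] and [fofɔʃa].
Therefore /s/ is basic and [ʃ] is derived by palatalization before a front vowel (/k/ and /s/ become palato-alveolar [tʃ] and [ʃ] before a front vowel).

/s/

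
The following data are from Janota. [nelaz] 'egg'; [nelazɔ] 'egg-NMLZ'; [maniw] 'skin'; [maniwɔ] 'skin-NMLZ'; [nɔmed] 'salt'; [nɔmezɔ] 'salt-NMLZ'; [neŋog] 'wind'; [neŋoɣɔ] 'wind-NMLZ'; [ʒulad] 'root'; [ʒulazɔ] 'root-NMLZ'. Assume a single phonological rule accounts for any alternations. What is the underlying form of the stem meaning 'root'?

/ʒulad/

'root' shows [d] ~ [z] at the end of the stem ([ʒulad] vs [ʒulazɔ]).
But 'egg' keeps [z] in both environments ([nelaz], [nelazɔ]), so there is no rule changing /z/ to [d] in isolation.
The alternation reflects intervocalic spirantization: voiced stops become fricatives between vowels. /d/ is underlying.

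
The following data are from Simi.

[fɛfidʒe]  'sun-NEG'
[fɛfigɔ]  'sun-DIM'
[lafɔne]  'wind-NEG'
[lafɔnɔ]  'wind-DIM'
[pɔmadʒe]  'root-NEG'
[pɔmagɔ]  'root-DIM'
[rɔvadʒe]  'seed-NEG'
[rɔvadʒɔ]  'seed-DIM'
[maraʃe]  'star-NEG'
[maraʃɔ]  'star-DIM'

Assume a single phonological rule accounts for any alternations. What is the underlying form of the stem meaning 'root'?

/pɔmag/

In [pɔmadʒe] and [pɔmagɔ] the final segment of 'root' alternates: [dʒ] ~ [g].
Compare 'seed', with invariant [dʒ] in [rɔvadʒe] and [rɔvadʒɔ]: an analysis with underlying /dʒ/ and a rule producing [g] before the DIM suffix would wrongly predict alternation here too.
The underlying segment must be /g/; /g/ becomes palato-alveolar [dʒ] before a front vowel, yielding [dʒ] there.
Hence 'root' is /pɔmag/ underlyingly.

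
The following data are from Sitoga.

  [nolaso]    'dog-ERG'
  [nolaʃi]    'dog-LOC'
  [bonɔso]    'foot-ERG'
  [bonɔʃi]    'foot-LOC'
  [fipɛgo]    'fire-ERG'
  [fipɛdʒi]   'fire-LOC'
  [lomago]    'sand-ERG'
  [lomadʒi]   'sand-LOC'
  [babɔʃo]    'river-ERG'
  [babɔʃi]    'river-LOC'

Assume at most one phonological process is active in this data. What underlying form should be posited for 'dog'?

/nolas/

The stem for 'dog' ends in [s] in [nolaso] but [ʃ] in [nolaʃi].
If /ʃ/ were underlying and a rule turned it into [s] before the ERG suffix, 'river' would also alternate; but it has [ʃ] in both [babɔʃo] and [babɔʃi].
The alternation reflects palatalization before a front vowel: /g/ and /s/ become palato-alveolar [dʒ] and [ʃ] before a front vowel. /s/ is underlying.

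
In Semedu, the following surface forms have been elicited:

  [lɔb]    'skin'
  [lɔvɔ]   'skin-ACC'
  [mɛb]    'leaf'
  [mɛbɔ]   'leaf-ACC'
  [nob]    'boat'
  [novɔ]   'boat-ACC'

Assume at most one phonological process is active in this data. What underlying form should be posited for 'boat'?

/nov/

In [nob] and [novɔ] the final segment of 'boat' alternates: [b] ~ [v].
If /b/ were underlying and a rule turned it into [v] before the ACC suffix, 'leaf' would also alternate; but it has [b] in both [mɛb] and [mɛbɔ].
The underlying segment must be /v/; voiced fricatives become stops word-finally, yielding [b] there.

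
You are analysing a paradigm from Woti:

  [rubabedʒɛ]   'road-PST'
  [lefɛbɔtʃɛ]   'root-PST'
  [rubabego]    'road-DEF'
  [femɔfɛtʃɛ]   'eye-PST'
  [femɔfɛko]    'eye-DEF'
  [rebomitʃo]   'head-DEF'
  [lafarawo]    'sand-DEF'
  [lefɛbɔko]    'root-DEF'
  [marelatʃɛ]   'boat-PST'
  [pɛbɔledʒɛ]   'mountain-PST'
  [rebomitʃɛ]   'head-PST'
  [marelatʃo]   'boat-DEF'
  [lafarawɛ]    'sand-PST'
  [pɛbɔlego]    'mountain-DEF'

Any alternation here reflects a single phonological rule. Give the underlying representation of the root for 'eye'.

The stem for 'eye' ends in [k] in [femɔfɛko] but [tʃ] in [femɔfɛtʃɛ].
Compare 'boat', with invariant [tʃ] in [marelatʃo] and [marelatʃɛ]: an analysis with underlying /tʃ/ and a rule producing [k] before the DEF suffix would wrongly predict alternation here too.
The alternation reflects palatalization before a front vowel: /k/ and /g/ become palato-alveolar [tʃ] and [dʒ] before a front vowel. /k/ is underlying.
Hence 'eye' is /femɔfɛk/ underlyingly.

/femɔfɛk/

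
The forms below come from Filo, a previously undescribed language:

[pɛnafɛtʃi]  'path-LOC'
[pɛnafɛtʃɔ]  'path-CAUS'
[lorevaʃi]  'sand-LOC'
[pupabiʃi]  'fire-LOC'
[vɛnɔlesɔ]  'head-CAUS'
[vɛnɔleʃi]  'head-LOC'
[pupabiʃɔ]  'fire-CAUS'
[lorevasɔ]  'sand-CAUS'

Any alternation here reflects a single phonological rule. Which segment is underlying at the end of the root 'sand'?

'sand' shows [s] ~ [ʃ] at the end of the stem ([lorevasɔ] vs [lorevaʃi]).
If /ʃ/ were underlying and a rule turned it into [s] before the CAUS suffix, 'fire' would also alternate; but it has [ʃ] in both [pupabiʃɔ] and [pupabiʃi].
Therefore /s/ is basic and [ʃ] is derived by palatalization before a front vowel (/s/ becomes palato-alveolar [ʃ] before a front vowel).

/s/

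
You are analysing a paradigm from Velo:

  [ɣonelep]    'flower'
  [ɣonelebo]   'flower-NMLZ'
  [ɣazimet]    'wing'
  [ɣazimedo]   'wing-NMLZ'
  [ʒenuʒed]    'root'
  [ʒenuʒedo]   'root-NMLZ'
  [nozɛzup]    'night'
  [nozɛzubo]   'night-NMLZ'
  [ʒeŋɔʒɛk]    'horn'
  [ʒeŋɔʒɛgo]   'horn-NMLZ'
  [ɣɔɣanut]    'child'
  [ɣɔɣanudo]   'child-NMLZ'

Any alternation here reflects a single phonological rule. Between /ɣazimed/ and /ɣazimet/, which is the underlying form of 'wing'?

/ɣazimet/

'wing' shows [t] ~ [d] at the end of the stem ([ɣazimet] vs [ɣazimedo]).
Compare 'root', with invariant [d] in [ʒenuʒed] and [ʒenuʒedo]: an analysis with underlying /d/ and a rule producing [t] in isolation would wrongly predict alternation here too.
So /t/ is underlying, and a rule of intervocalic voicing — voiceless stops become voiced between vowels — gives [d].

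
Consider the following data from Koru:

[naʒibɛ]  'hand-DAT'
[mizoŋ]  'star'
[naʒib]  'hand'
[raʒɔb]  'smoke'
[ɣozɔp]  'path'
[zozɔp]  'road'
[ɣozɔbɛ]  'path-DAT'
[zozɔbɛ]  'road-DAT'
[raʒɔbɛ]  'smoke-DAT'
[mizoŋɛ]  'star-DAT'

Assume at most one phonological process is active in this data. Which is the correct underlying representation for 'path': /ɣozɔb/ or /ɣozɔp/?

The stem for 'path' ends in [b] in [ɣozɔbɛ] but [p] in [ɣozɔp].
Compare 'hand', with invariant [b] in [naʒibɛ] and [naʒib]: an analysis with underlying /b/ and a rule producing [p] in isolation would wrongly predict alternation here too.
So /p/ is underlying, and a rule of intervocalic voicing — voiceless stops become voiced between vowels — gives [b].

/ɣozɔp/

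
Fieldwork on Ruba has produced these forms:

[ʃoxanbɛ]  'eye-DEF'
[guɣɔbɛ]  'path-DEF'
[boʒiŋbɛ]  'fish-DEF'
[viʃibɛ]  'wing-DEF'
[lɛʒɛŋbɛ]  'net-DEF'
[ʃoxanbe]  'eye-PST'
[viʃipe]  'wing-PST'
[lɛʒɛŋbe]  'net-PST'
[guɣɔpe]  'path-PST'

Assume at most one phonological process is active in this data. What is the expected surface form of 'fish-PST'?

The PST suffix surfaces as [-be] and [-pe], depending on the final segment of the stem.
By contrast the DEF suffix keeps its initial [b] throughout — that segment must be underlying.
So the underlying form is /-pe/, and voiceless stops become voiced after a nasal.
After 'fish', which ends in a nasal, the suffix surfaces as [-be], giving [boʒiŋbe].

[boʒiŋbe]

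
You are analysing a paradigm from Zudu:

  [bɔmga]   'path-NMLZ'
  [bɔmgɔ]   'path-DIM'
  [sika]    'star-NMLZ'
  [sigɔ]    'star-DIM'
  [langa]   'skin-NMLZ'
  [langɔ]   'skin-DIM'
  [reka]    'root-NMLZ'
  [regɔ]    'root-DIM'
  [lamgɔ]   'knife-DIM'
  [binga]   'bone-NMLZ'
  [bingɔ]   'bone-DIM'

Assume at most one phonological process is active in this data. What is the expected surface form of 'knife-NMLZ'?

The NMLZ morpheme has two allomorphs, [-ga] and [-ka].
By contrast the DIM suffix keeps its initial [g] throughout — that segment must be underlying.
So the underlying form is /-ka/, and voiceless stops become voiced after a nasal.
After 'knife', which ends in a nasal, the suffix surfaces as [-ga], giving [lamga].

[lamga]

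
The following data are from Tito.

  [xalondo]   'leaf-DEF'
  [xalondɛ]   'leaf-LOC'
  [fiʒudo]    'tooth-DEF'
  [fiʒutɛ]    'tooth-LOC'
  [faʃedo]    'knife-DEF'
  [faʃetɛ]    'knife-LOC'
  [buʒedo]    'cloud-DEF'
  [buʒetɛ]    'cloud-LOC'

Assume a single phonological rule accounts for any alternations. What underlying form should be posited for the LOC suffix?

The LOC suffix surfaces as [-dɛ] and [-tɛ], depending on the final segment of the stem.
By contrast the DEF suffix keeps its initial [d] throughout — that segment must be underlying.
So the underlying form is /-tɛ/, and voiceless stops become voiced after a nasal.

/-tɛ/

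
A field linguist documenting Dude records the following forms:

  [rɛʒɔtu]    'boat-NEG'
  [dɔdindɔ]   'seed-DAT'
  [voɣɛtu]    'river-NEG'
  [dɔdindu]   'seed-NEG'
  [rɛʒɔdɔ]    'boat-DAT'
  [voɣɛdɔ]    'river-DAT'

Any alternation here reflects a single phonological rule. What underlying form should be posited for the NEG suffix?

The NEG suffix surfaces as [-du] and [-tu], depending on the final segment of the stem.
By contrast the DAT suffix keeps its initial [d] throughout — that segment must be underlying.
The NEG suffix is therefore /-tu/ underlyingly, with post-nasal voicing: voiceless stops become voiced after a nasal.

/-tu/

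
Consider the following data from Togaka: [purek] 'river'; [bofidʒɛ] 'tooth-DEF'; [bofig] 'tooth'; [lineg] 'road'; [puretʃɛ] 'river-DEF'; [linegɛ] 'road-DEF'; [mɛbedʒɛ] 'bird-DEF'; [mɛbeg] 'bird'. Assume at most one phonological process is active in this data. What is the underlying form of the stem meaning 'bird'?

'bird' shows [dʒ] ~ [g] at the end of the stem ([mɛbedʒɛ] vs [mɛbeg]).
If /g/ were underlying and a rule turned it into [dʒ] before the DEF suffix, 'road' would also alternate; but it has [g] in both [linegɛ] and [lineg].
The underlying segment must be /dʒ/; palato-alveolar /tʃ/ and /dʒ/ become [k] and [g] when no front vowel follows, yielding [g] there.

/mɛbedʒ/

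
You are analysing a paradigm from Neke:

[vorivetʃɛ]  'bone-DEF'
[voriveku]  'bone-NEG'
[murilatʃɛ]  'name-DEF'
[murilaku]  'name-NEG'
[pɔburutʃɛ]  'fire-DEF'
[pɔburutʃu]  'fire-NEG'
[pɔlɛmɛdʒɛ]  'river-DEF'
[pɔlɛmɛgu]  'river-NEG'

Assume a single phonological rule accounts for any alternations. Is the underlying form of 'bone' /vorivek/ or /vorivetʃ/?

The stem for 'bone' ends in [tʃ] in [vorivetʃɛ] but [k] in [voriveku].
Compare 'fire', with invariant [tʃ] in [pɔburutʃɛ] and [pɔburutʃu]: an analysis with underlying /tʃ/ and a rule producing [k] before the NEG suffix would wrongly predict alternation here too.
So /k/ is underlying, and a rule of palatalization before a front vowel — /k/ and /g/ become palato-alveolar [tʃ] and [dʒ] before a front vowel — gives [tʃ].

/vorivek/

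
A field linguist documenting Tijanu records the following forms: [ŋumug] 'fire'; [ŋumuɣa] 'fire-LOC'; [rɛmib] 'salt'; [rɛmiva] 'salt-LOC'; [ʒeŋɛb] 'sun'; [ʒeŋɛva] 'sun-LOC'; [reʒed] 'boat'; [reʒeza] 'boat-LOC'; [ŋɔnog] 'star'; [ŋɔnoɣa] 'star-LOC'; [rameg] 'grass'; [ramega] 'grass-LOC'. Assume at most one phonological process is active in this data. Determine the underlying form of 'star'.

/ŋɔnoɣ/

'star' shows [g] ~ [ɣ] at the end of the stem ([ŋɔnog] vs [ŋɔnoɣa]).
The stem 'grass' ([rameg], [ramega]) shows [g] unchanged in both environments, so [g] cannot be basic with [ɣ] derived before the LOC suffix.
The alternation reflects word-final hardening: voiced fricatives become stops word-finally. /ɣ/ is underlying.
Hence 'star' is /ŋɔnoɣ/ underlyingly.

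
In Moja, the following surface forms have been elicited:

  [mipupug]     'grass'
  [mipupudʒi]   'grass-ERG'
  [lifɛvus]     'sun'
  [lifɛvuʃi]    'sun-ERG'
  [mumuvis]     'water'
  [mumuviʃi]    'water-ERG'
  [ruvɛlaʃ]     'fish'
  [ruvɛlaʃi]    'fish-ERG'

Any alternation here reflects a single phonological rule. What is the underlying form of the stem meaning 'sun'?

'sun' shows [s] ~ [ʃ] at the end of the stem ([lifɛvus] vs [lifɛvuʃi]).
Compare 'fish', with invariant [ʃ] in [ruvɛlaʃ] and [ruvɛlaʃi]: an analysis with underlying /ʃ/ and a rule producing [s] in isolation would wrongly predict alternation here too.
Therefore /s/ is basic and [ʃ] is derived by palatalization before a front vowel (/g/ and /s/ become palato-alveolar [dʒ] and [ʃ] before a front vowel).

/lifɛvus/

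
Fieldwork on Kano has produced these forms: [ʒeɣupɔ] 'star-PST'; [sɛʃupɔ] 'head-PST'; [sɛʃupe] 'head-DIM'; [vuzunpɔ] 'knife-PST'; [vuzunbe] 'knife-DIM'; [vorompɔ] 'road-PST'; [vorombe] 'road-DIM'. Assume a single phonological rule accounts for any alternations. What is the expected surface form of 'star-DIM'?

[ʒeɣupe]

The DIM morpheme has two allomorphs, [-be] and [-pe].
By contrast the PST suffix keeps its initial [p] throughout — that segment must be underlying.
So the underlying form is /-be/, and voiced stops become voiceless after a vowel.
After 'star', which ends in a vowel, the suffix surfaces as [-pe], giving [ʒeɣupe].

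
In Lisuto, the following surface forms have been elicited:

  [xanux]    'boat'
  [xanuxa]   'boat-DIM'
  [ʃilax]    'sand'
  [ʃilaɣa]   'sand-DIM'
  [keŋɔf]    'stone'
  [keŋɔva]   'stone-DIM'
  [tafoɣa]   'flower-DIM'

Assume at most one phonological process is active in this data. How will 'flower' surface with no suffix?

'sand' shows [x] ~ [ɣ] at the end of the stem ([ʃilax] vs [ʃilaɣa]).
Compare 'boat', with invariant [x] in [xanux] and [xanuxa]: an analysis with underlying /x/ and a rule producing [ɣ] before the DIM suffix would wrongly predict alternation here too.
The alternation reflects word-final obstruent devoicing: voiced obstruents become voiceless word-finally. /ɣ/ is underlying.
The one attested form of 'flower', [tafoɣa], shows underlying /tafoɣ/. Applying the same rule word-finally gives [tafox].

[tafox]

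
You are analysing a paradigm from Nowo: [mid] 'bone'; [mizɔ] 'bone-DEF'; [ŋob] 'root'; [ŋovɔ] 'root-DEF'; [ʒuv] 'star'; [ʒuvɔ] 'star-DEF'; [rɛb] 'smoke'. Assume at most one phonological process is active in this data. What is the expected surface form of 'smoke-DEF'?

'root' shows [b] ~ [v] at the end of the stem ([ŋob] vs [ŋovɔ]).
The stem 'star' ([ʒuv], [ʒuvɔ]) shows [v] unchanged in both environments, so [v] cannot be basic with [b] derived in isolation.
Therefore /b/ is basic and [v] is derived by intervocalic spirantization (voiced stops become fricatives between vowels).
The one attested form of 'smoke', [rɛb], shows underlying /rɛb/. Applying the same rule between vowels gives [rɛvɔ].

[rɛvɔ]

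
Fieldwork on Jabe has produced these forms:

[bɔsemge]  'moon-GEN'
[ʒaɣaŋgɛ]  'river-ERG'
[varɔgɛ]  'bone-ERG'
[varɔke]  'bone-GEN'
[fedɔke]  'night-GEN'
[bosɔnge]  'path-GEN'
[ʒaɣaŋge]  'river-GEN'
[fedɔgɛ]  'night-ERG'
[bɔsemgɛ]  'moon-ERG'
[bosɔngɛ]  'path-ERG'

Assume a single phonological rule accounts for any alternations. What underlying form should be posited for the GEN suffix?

The GEN suffix surfaces as [-ge] and [-ke], depending on the final segment of the stem.
By contrast the ERG suffix keeps its initial [g] throughout — that segment must be underlying.
The GEN suffix is therefore /-ke/ underlyingly, with post-nasal voicing: voiceless stops become voiced after a nasal.

/-ke/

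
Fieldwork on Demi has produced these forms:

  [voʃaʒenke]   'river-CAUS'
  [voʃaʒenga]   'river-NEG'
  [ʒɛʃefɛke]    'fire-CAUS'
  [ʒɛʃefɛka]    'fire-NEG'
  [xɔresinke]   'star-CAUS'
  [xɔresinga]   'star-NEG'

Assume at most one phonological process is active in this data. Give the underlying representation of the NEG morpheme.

The NEG morpheme has two allomorphs, [-ga] and [-ka].
The CAUS suffix, which begins with [k], is invariant after every stem; so [k] is not altered by any rule here.
The NEG suffix is therefore /-ga/ underlyingly, with post-vocalic devoicing: voiced stops become voiceless after a vowel.

/-ga/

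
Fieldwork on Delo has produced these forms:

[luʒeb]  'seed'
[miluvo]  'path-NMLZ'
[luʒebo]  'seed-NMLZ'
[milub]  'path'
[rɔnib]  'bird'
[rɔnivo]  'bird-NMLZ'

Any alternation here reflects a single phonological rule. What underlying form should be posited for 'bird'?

'bird' shows [v] ~ [b] at the end of the stem ([rɔnivo] vs [rɔnib]).
Compare 'seed', with invariant [b] in [luʒebo] and [luʒeb]: an analysis with underlying /b/ and a rule producing [v] before the NMLZ suffix would wrongly predict alternation here too.
Therefore /v/ is basic and [b] is derived by word-final hardening (voiced fricatives become stops word-finally).

/rɔniv/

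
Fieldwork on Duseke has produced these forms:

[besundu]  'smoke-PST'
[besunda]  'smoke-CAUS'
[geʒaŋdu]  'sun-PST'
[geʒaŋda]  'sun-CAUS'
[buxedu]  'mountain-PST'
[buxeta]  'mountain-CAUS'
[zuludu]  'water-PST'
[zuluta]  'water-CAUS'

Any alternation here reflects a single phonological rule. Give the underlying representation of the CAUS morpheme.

The CAUS morpheme has two allomorphs, [-da] and [-ta].
By contrast the PST suffix keeps its initial [d] throughout — that segment must be underlying.
The CAUS suffix is therefore /-ta/ underlyingly, with post-nasal voicing: voiceless stops become voiced after a nasal.

/-ta/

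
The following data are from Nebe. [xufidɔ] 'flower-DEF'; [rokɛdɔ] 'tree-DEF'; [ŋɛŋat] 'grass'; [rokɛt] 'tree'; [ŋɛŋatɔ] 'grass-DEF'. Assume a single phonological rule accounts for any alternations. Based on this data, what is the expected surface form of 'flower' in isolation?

'tree' shows [t] ~ [d] at the end of the stem ([rokɛt] vs [rokɛdɔ]).
But 'grass' keeps [t] in both environments ([ŋɛŋat], [ŋɛŋatɔ]), so there is no rule changing /t/ to [d] before the DEF suffix.
The alternation reflects word-final obstruent devoicing: voiced obstruents become voiceless word-finally. /d/ is underlying.
The one attested form of 'flower', [xufidɔ], shows underlying /xufid/. Applying the same rule word-finally gives [xufit].

[xufit]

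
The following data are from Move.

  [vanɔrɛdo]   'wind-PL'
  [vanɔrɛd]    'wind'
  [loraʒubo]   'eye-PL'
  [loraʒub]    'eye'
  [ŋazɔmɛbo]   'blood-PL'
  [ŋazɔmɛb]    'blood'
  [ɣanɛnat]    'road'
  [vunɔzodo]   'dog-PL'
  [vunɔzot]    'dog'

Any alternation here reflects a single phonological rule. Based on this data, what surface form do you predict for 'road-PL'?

'dog' shows [d] ~ [t] at the end of the stem ([vunɔzodo] vs [vunɔzot]).
If /d/ were underlying and a rule turned it into [t] in isolation, 'wind' would also alternate; but it has [d] in both [vanɔrɛdo] and [vanɔrɛd].
The alternation reflects intervocalic voicing: voiceless stops become voiced between vowels. /t/ is underlying.
The one attested form of 'road', [ɣanɛnat], shows underlying /ɣanɛnat/. Applying the same rule between vowels gives [ɣanɛnado].

[ɣanɛnado]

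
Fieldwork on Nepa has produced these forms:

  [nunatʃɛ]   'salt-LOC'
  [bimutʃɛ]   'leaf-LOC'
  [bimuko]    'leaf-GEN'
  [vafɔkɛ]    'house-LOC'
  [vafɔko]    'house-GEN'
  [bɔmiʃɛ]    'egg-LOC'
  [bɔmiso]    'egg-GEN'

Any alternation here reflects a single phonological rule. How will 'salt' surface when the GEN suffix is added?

[nunako]

The stem for 'leaf' ends in [tʃ] in [bimutʃɛ] but [k] in [bimuko].
But 'house' keeps [k] in both environments ([vafɔkɛ], [vafɔko]), so there is no rule changing /k/ to [tʃ] before the LOC suffix.
So /tʃ/ is underlying, and a rule of depalatalization — palato-alveolar /tʃ/ and /ʃ/ become [k] and [s] when no front vowel follows — gives [k].
From [nunatʃɛ] the stem 'salt' is /nunatʃ/; when no front vowel follows this yields [nunako].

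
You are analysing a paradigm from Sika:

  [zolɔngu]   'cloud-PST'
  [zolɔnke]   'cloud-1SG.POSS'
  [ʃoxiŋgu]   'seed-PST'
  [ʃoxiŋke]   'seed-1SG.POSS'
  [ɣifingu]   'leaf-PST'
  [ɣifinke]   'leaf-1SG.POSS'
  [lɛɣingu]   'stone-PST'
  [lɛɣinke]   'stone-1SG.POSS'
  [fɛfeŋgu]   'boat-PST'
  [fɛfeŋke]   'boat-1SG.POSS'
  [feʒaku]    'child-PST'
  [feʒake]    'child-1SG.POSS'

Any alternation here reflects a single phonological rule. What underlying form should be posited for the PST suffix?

/-gu/

The PST morpheme has two allomorphs, [-gu] and [-ku].
The 1SG.POSS suffix, which begins with [k], is invariant after every stem; so [k] is not altered by any rule here.
So the underlying form is /-gu/, and voiced stops become voiceless after a vowel.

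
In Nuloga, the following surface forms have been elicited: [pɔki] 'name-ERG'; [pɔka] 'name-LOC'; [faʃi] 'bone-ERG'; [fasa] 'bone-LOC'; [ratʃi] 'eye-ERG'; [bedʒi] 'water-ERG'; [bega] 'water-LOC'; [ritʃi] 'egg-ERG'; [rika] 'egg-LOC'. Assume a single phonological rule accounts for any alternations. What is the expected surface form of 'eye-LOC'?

[raka]

The stem for 'egg' ends in [tʃ] in [ritʃi] but [k] in [rika].
If /k/ were underlying and a rule turned it into [tʃ] before the ERG suffix, 'name' would also alternate; but it has [k] in both [pɔki] and [pɔka].
So /tʃ/ is underlying, and a rule of depalatalization — palato-alveolar /tʃ/, /dʒ/ and /ʃ/ become [k], [g] and [s] when no front vowel follows — gives [k].
From [ratʃi] the stem 'eye' is /ratʃ/; when no front vowel follows this yields [raka].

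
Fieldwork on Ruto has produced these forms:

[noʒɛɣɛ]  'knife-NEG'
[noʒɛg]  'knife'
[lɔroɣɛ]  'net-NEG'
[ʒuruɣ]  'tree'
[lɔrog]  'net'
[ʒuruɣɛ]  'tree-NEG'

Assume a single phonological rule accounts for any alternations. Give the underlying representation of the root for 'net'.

/lɔrog/

In [lɔrog] and [lɔroɣɛ] the final segment of 'net' alternates: [g] ~ [ɣ].
The stem 'tree' ([ʒuruɣ], [ʒuruɣɛ]) shows [ɣ] unchanged in both environments, so [ɣ] cannot be basic with [g] derived in isolation.
The underlying segment must be /g/; voiced stops become fricatives between vowels, yielding [ɣ] there.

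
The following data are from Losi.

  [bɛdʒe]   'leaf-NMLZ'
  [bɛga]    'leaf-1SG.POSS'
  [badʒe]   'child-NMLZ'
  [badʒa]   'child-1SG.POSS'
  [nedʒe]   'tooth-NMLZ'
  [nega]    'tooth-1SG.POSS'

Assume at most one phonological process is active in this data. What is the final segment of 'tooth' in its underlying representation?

'tooth' shows [dʒ] ~ [g] at the end of the stem ([nedʒe] vs [nega]).
Compare 'child', with invariant [dʒ] in [badʒe] and [badʒa]: an analysis with underlying /dʒ/ and a rule producing [g] before the 1SG.POSS suffix would wrongly predict alternation here too.
The alternation reflects palatalization before a front vowel: /g/ becomes palato-alveolar [dʒ] before a front vowel. /g/ is underlying.

/g/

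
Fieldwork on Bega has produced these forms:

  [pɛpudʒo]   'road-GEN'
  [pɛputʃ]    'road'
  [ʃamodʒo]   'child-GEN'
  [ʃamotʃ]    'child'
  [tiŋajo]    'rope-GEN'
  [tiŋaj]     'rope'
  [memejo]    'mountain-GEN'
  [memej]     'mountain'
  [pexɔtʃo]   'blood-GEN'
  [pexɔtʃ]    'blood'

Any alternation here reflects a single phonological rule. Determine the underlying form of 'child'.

/ʃamodʒ/

In [ʃamodʒo] and [ʃamotʃ] the final segment of 'child' alternates: [dʒ] ~ [tʃ].
The stem 'blood' ([pexɔtʃo], [pexɔtʃ]) shows [tʃ] unchanged in both environments, so [tʃ] cannot be basic with [dʒ] derived before the GEN suffix.
The underlying segment must be /dʒ/; voiced obstruents become voiceless word-finally, yielding [tʃ] there.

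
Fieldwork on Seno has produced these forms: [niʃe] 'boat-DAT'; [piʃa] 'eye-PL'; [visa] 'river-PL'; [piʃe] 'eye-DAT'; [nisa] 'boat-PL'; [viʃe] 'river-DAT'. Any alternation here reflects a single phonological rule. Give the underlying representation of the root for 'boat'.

/nis/

The stem for 'boat' ends in [ʃ] in [niʃe] but [s] in [nisa].
The stem 'eye' ([piʃe], [piʃa]) shows [ʃ] unchanged in both environments, so [ʃ] cannot be basic with [s] derived before the PL suffix.
The alternation reflects palatalization before a front vowel: /s/ becomes palato-alveolar [ʃ] before a front vowel. /s/ is underlying.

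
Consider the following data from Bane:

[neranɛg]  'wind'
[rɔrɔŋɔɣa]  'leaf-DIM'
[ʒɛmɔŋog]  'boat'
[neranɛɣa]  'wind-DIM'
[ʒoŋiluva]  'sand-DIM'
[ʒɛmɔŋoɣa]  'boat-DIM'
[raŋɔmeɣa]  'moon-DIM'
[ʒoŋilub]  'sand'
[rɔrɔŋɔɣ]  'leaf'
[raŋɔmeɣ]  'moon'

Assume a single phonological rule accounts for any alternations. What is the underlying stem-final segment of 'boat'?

In [ʒɛmɔŋog] and [ʒɛmɔŋoɣa] the final segment of 'boat' alternates: [g] ~ [ɣ].
If /ɣ/ were underlying and a rule turned it into [g] in isolation, 'moon' would also alternate; but it has [ɣ] in both [raŋɔmeɣ] and [raŋɔmeɣa].
The underlying segment must be /g/; voiced stops become fricatives between vowels, yielding [ɣ] there.

/g/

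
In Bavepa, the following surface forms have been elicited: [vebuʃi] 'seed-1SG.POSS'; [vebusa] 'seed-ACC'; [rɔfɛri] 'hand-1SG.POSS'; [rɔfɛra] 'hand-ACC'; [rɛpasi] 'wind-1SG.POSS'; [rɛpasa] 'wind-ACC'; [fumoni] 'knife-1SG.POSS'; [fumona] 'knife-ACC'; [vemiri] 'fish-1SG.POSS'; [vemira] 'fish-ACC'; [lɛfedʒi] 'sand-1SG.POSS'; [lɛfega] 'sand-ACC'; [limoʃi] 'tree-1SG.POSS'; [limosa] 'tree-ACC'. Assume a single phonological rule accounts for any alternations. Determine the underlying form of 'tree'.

'tree' shows [ʃ] ~ [s] at the end of the stem ([limoʃi] vs [limosa]).
But 'wind' keeps [s] in both environments ([rɛpasi], [rɛpasa]), so there is no rule changing /s/ to [ʃ] before the 1SG.POSS suffix.
So /ʃ/ is underlying, and a rule of depalatalization — palato-alveolar /dʒ/ and /ʃ/ become [g] and [s] when no front vowel follows — gives [s].
So 'tree' = /limoʃ/.

/limoʃ/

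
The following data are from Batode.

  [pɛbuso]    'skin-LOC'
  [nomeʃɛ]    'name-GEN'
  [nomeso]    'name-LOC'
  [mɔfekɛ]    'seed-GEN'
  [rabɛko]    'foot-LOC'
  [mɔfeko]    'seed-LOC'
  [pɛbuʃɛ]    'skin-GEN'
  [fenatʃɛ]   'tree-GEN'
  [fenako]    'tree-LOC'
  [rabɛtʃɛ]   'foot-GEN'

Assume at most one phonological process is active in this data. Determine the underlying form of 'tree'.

/fenatʃ/

The stem for 'tree' ends in [tʃ] in [fenatʃɛ] but [k] in [fenako].
The stem 'seed' ([mɔfekɛ], [mɔfeko]) shows [k] unchanged in both environments, so [k] cannot be basic with [tʃ] derived before the GEN suffix.
The alternation reflects depalatalization: palato-alveolar /tʃ/ and /ʃ/ become [k] and [s] when no front vowel follows. /tʃ/ is underlying.
The underlying form of 'tree' is therefore /fenatʃ/.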